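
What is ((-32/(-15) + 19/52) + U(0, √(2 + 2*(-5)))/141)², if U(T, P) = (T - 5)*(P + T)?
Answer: 8377589609/1343955600 - 1949*I*√2/5499 ≈ 6.2335 - 0.50124*I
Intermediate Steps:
U(T, P) = (-5 + T)*(P + T)
((-32/(-15) + 19/52) + U(0, √(2 + 2*(-5)))/141)² = ((-32/(-15) + 19/52) + (0² - 5*√(2 + 2*(-5)) - 5*0 + √(2 + 2*(-5))*0)/141)² = ((-32*(-1/15) + 19*(1/52)) + (0 - 5*√(2 - 10) + 0 + √(2 - 10)*0)*(1/141))² = ((32/15 + 19/52) + (0 - 10*I*√2 + 0 + √(-8)*0)*(1/141))² = (1949/780 + (0 - 10*I*√2 + 0 + (2*I*√2)*0)*(1/141))² = (1949/780 + (0 - 10*I*√2 + 0 + 0)*(1/141))² = (1949/780 - 10*I*√2*(1/141))² = (1949/780 - 10*I*√2/141)²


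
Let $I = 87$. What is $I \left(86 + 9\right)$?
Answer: $8265$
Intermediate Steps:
$I \left(86 + 9\right) = 87 \left(86 + 9\right) = 87 \cdot 95 = 8265$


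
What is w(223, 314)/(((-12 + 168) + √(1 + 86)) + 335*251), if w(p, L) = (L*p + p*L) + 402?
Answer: 5915655743/3548272997 - 70223*√87/3548272997 ≈ 1.6670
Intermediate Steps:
w(p, L) = 402 + 2*L*p (w(p, L) = (L*p + L*p) + 402 = 2*L*p + 402 = 402 + 2*L*p)
w(223, 314)/(((-12 + 168) + √(1 + 86)) + 335*251) = (402 + 2*314*223)/(((-12 + 168) + √(1 + 86)) + 335*251) = (402 + 140044)/((156 + √87) + 84085) = 140446/(84241 + √87)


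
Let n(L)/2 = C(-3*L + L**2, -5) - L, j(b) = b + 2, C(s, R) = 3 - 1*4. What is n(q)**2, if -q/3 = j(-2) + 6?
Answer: 1156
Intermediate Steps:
C(s, R) = -1 (C(s, R) = 3 - 4 = -1)
j(b) = 2 + b
q = -18 (q = -3*((2 - 2) + 6) = -3*(0 + 6) = -3*6 = -18)
n(L) = -2 - 2*L (n(L) = 2*(-1 - L) = -2 - 2*L)
n(q)**2 = (-2 - 2*(-18))**2 = (-2 + 36)**2 = 34**2 = 1156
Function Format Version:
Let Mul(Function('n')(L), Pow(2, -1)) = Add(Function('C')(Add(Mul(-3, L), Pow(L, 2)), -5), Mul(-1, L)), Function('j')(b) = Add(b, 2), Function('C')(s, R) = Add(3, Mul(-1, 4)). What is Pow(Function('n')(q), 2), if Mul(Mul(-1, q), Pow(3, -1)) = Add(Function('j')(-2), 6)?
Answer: 1156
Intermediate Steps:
Function('C')(s, R) = -1 (Function('C')(s, R) = Add(3, -4) = -1)
Function('j')(b) = Add(2, b)
q = -18 (q = Mul(-3, Add(Add(2, -2), 6)) = Mul(-3, Add(0, 6)) = Mul(-3, 6) = -18)
Function('n')(L) = Add(-2, Mul(-2, L)) (Function('n')(L) = Mul(2, Add(-1, Mul(-1, L))) = Add(-2, Mul(-2, L)))
Pow(Function('n')(q), 2) = Pow(Add(-2, Mul(-2, -18)), 2) = Pow(Add(-2, 36), 2) = Pow(34, 2) = 1156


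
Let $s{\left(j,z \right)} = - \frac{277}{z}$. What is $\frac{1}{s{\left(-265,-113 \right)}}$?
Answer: $\frac{113}{277} \approx 0.40794$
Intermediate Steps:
$\frac{1}{s{\left(-265,-113 \right)}} = \frac{1}{\left(-277\right) \frac{1}{-113}} = \frac{1}{\left(-277\right) \left(- \frac{1}{113}\right)} = \frac{1}{\frac{277}{113}} = \frac{113}{277}$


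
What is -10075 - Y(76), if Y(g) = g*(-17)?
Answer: -8783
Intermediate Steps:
Y(g) = -17*g
-10075 - Y(76) = -10075 - (-17)*76 = -10075 - 1*(-1292) = -10075 + 1292 = -8783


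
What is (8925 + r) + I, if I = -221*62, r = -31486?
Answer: -36263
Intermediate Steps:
I = -13702
(8925 + r) + I = (8925 - 31486) - 13702 = -22561 - 13702 = -36263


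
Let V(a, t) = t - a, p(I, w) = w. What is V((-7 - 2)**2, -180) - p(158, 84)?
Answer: -345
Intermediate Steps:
V((-7 - 2)**2, -180) - p(158, 84) = (-180 - (-7 - 2)**2) - 1*84 = (-180 - 1*(-9)**2) - 84 = (-180 - 1*81) - 84 = (-180 - 81) - 84 = -261 - 84 = -345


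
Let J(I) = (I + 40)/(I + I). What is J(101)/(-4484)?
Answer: -141/905768 ≈ -0.00015567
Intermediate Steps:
J(I) = (40 + I)/(2*I) (J(I) = (40 + I)/((2*I)) = (40 + I)*(1/(2*I)) = (40 + I)/(2*I))
J(101)/(-4484) = ((½)*(40 + 101)/101)/(-4484) = ((½)*(1/101)*141)*(-1/4484) = (141/202)*(-1/4484) = -141/905768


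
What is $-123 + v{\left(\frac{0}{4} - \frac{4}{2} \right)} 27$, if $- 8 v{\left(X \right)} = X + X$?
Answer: $- \frac{219}{2} \approx -109.5$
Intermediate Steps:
$v{\left(X \right)} = - \frac{X}{4}$ ($v{\left(X \right)} = - \frac{X + X}{8} = - \frac{2 X}{8} = - \frac{X}{4}$)
$-123 + v{\left(\frac{0}{4} - \frac{4}{2} \right)} 27 = -123 + - \frac{\frac{0}{4} - \frac{4}{2}}{4} \cdot 27 = -123 + - \frac{0 \cdot \frac{1}{4} - 2}{4} \cdot 27 = -123 + - \frac{0 - 2}{4} \cdot 27 = -123 + \left(- \frac{1}{4}\right) \left(-2\right) 27 = -123 + \frac{1}{2} \cdot 27 = -123 + \frac{27}{2} = - \frac{219}{2}$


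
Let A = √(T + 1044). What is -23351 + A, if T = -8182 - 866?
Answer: -23351 + 2*I*√2001 ≈ -23351.0 + 89.465*I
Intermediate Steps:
T = -9048
A = 2*I*√2001 (A = √(-9048 + 1044) = √(-8004) = 2*I*√2001 ≈ 89.465*I)
-23351 + A = -23351 + 2*I*√2001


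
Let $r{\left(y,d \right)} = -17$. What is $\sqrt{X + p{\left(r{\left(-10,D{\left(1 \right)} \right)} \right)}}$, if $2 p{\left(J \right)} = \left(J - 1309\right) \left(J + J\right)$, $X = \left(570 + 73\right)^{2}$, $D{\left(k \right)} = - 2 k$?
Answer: $\sqrt{435991} \approx 660.3$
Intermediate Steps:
$X = 413449$ ($X = 643^{2} = 413449$)
$p{\left(J \right)} = J \left(-1309 + J\right)$ ($p{\left(J \right)} = \frac{\left(J - 1309\right) \left(J + J\right)}{2} = \frac{\left(-1309 + J\right) 2 J}{2} = \frac{2 J \left(-1309 + J\right)}{2} = J \left(-1309 + J\right)$)
$\sqrt{X + p{\left(r{\left(-10,D{\left(1 \right)} \right)} \right)}} = \sqrt{413449 - 17 \left(-1309 - 17\right)} = \sqrt{413449 - -22542} = \sqrt{413449 + 22542} = \sqrt{435991}$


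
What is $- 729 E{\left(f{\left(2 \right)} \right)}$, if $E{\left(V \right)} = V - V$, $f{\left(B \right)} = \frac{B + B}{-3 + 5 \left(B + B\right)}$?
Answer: $0$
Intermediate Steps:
$f{\left(B \right)} = \frac{2 B}{-3 + 10 B}$ ($f{\left(B \right)} = \frac{2 B}{-3 + 5 \cdot 2 B} = \frac{2 B}{-3 + 10 B}$)
$E{\left(V \right)} = 0$
$- 729 E{\left(f{\left(2 \right)} \right)} = \left(-729\right) 0 = 0$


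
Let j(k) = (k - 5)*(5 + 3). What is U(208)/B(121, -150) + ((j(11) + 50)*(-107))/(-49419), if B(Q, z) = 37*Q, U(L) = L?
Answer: 57224974/221248863 ≈ 0.25865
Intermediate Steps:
j(k) = -40 + 8*k (j(k) = (-5 + k)*8 = -40 + 8*k)
U(208)/B(121, -150) + ((j(11) + 50)*(-107))/(-49419) = 208/((37*121)) + (((-40 + 8*11) + 50)*(-107))/(-49419) = 208/4477 + (((-40 + 88) + 50)*(-107))*(-1/49419) = 208*(1/4477) + ((48 + 50)*(-107))*(-1/49419) = 208/4477 + (98*(-107))*(-1/49419) = 208/4477 - 10486*(-1/49419) = 208/4477 + 10486/49419 = 57224974/221248863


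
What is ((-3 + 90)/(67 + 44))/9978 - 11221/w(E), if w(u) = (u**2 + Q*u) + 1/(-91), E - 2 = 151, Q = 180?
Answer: -94211357816/427919616147 ≈ -0.22016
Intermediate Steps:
E = 153 (E = 2 + 151 = 153)
w(u) = -1/91 + u**2 + 180*u (w(u) = (u**2 + 180*u) + 1/(-91) = (u**2 + 180*u) - 1/91 = -1/91 + u**2 + 180*u)
((-3 + 90)/(67 + 44))/9978 - 11221/w(E) = ((-3 + 90)/(67 + 44))/9978 - 11221/(-1/91 + 153**2 + 180*153) = (87/111)*(1/9978) - 11221/(-1/91 + 23409 + 27540) = (87*(1/111))*(1/9978) - 11221/4636358/91 = (29/37)*(1/9978) - 11221*91/4636358 = 29/369186 - 1021111/4636358 = -94211357816/427919616147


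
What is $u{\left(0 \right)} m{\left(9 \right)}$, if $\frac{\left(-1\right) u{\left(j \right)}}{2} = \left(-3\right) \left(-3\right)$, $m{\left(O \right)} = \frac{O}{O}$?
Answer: $-18$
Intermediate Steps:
$m{\left(O \right)} = 1$
$u{\left(j \right)} = -18$ ($u{\left(j \right)} = - 2 \left(\left(-3\right) \left(-3\right)\right) = \left(-2\right) 9 = -18$)
$u{\left(0 \right)} m{\left(9 \right)} = \left(-18\right) 1 = -18$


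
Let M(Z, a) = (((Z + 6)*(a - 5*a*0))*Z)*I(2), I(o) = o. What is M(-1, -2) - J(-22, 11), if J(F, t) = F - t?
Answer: 53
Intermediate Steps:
M(Z, a) = 2*Z*a*(6 + Z) (M(Z, a) = (((Z + 6)*(a - 5*a*0))*Z)*2 = (((6 + Z)*(a + 0))*Z)*2 = (((6 + Z)*a)*Z)*2 = ((a*(6 + Z))*Z)*2 = (Z*a*(6 + Z))*2 = 2*Z*a*(6 + Z))
M(-1, -2) - J(-22, 11) = 2*(-1)*(-2)*(6 - 1) - (-22 - 1*11) = 2*(-1)*(-2)*5 - (-22 - 11) = 20 - 1*(-33) = 20 + 33 = 53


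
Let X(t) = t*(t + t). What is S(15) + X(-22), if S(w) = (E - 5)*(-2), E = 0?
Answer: 978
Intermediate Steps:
S(w) = 10 (S(w) = (0 - 5)*(-2) = -5*(-2) = 10)
X(t) = 2*t² (X(t) = t*(2*t) = 2*t²)
S(15) + X(-22) = 10 + 2*(-22)² = 10 + 2*484 = 10 + 968 = 978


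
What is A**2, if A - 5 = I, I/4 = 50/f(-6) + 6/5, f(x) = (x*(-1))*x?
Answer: 36481/2025 ≈ 18.015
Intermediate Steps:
f(x) = -x**2 (f(x) = (-x)*x = -x**2)
I = -34/45 (I = 4*(50/((-1*(-6)**2)) + 6/5) = 4*(50/((-1*36)) + 6*(1/5)) = 4*(50/(-36) + 6/5) = 4*(50*(-1/36) + 6/5) = 4*(-25/18 + 6/5) = 4*(-17/90) = -34/45 ≈ -0.75556)
A = 191/45 (A = 5 - 34/45 = 191/45 ≈ 4.2444)
A**2 = (191/45)**2 = 36481/2025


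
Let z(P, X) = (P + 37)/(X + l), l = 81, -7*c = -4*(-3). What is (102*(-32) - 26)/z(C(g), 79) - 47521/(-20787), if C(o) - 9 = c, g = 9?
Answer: -7658120609/644397 ≈ -11884.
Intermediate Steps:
c = -12/7 (c = -(-4)*(-3)/7 = -⅐*12 = -12/7 ≈ -1.7143)
C(o) = 51/7 (C(o) = 9 - 12/7 = 51/7)
z(P, X) = (37 + P)/(81 + X) (z(P, X) = (P + 37)/(X + 81) = (37 + P)/(81 + X))
(102*(-32) - 26)/z(C(g), 79) - 47521/(-20787) = (102*(-32) - 26)/(((37 + 51/7)/(81 + 79))) - 47521/(-20787) = (-3264 - 26)/(((310/7)/160)) - 47521*(-1/20787) = -3290/((1/160)*(310/7)) + 47521/20787 = -3290/31/112 + 47521/20787 = -3290*112/31 + 47521/20787 = -368480/31 + 47521/20787 = -7658120609/644397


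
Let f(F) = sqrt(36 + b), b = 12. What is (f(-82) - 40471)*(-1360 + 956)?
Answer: 16350284 - 1616*sqrt(3) ≈ 1.6347e+7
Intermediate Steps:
f(F) = 4*sqrt(3) (f(F) = sqrt(36 + 12) = sqrt(48) = 4*sqrt(3))
(f(-82) - 40471)*(-1360 + 956) = (4*sqrt(3) - 40471)*(-1360 + 956) = (-40471 + 4*sqrt(3))*(-404) = 16350284 - 1616*sqrt(3)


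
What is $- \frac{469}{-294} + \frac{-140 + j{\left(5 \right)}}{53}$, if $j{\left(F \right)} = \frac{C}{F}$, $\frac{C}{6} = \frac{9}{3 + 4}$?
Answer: $- \frac{11321}{11130} \approx -1.0172$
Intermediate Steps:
$C = \frac{54}{7}$ ($C = 6 \frac{9}{3 + 4} = 6 \cdot \frac{9}{7} = \frac{54}{7} \approx 7.7143$)
$j{\left(F \right)} = \frac{54}{7 F}$
$- \frac{469}{-294} + \frac{-140 + j{\left(5 \right)}}{53} = - \frac{469}{-294} + \frac{-140 + \frac{54}{7 \cdot 5}}{53} = \left(-469\right) \left(- \frac{1}{294}\right) + \left(-140 + \frac{54}{7} \cdot \frac{1}{5}\right) \frac{1}{53} = \frac{67}{42} + \left(-140 + \frac{54}{35}\right) \frac{1}{53} = \frac{67}{42} - \frac{4846}{1855} = - \frac{11321}{11130}$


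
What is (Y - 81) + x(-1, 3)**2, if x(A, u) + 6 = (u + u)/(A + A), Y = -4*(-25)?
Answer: 100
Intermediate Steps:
Y = 100
x(A, u) = -6 + u/A (x(A, u) = -6 + (u + u)/(A + A) = -6 + (2*u)/((2*A)) = -6 + (2*u)*(1/(2*A)) = -6 + u/A)
(Y - 81) + x(-1, 3)**2 = (100 - 81) + (-6 + 3/(-1))**2 = 19 + (-6 + 3*(-1))**2 = 19 + (-6 - 3)**2 = 19 + (-9)**2 = 19 + 81 = 100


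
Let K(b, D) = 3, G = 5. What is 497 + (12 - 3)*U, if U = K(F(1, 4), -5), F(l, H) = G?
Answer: 524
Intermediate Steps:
F(l, H) = 5
U = 3
497 + (12 - 3)*U = 497 + (12 - 3)*3 = 497 + 9*3 = 497 + 27 = 524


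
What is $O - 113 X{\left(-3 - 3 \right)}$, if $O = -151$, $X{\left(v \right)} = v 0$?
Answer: $-151$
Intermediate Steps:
$X{\left(v \right)} = 0$
$O - 113 X{\left(-3 - 3 \right)} = -151 - 0 = -151 + 0 = -151$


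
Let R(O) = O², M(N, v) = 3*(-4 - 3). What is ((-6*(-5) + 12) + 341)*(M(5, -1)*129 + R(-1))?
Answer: -1037164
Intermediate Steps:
M(N, v) = -21 (M(N, v) = 3*(-7) = -21)
((-6*(-5) + 12) + 341)*(M(5, -1)*129 + R(-1)) = ((-6*(-5) + 12) + 341)*(-21*129 + (-1)²) = ((30 + 12) + 341)*(-2709 + 1) = (42 + 341)*(-2708) = 383*(-2708) = -1037164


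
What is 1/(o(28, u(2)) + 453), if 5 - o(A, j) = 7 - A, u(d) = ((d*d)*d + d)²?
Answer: 1/479 ≈ 0.0020877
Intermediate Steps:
u(d) = (d + d³)² (u(d) = (d²*d + d)² = (d³ + d)² = (d + d³)²)
o(A, j) = -2 + A (o(A, j) = 5 - (7 - A) = 5 + (-7 + A) = -2 + A)
1/(o(28, u(2)) + 453) = 1/((-2 + 28) + 453) = 1/(26 + 453) = 1/479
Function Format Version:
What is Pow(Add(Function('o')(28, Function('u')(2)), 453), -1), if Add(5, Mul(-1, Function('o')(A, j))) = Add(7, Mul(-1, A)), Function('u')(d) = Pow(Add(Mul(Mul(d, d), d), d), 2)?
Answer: Rational(1, 479) ≈ 0.0020877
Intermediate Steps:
Function('u')(d) = Pow(Add(d, Pow(d, 3)), 2) (Function('u')(d) = Pow(Add(Mul(Pow(d, 2), d), d), 2) = Pow(Add(Pow(d, 3), d), 2) = Pow(Add(d, Pow(d, 3)), 2))
Function('o')(A, j) = Add(-2, A) (Function('o')(A, j) = Add(5, Mul(-1, Add(7, Mul(-1, A)))) = Add(5, Add(-7, A)) = Add(-2, A))
Pow(Add(Function('o')(28, Function('u')(2)), 453), -1) = Pow(Add(Add(-2, 28), 453), -1) = Pow(Add(26, 453), -1) = Pow(479, -1) = Rational(1, 479)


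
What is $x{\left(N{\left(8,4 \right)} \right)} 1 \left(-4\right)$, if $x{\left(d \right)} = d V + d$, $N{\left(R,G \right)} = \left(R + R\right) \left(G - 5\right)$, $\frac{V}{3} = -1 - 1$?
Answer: $-320$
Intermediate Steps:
$V = -6$ ($V = 3 \left(-1 - 1\right) = 3 \left(-2\right) = -6$)
$N{\left(R,G \right)} = 2 R \left(-5 + G\right)$
$x{\left(d \right)} = - 5 d$ ($x{\left(d \right)} = d \left(-6\right) + d = - 6 d + d = - 5 d$)
$x{\left(N{\left(8,4 \right)} \right)} 1 \left(-4\right) = - 5 \cdot 2 \cdot 8 \left(-5 + 4\right) 1 \left(-4\right) = - 5 \cdot 2 \cdot 8 \left(-1\right) \left(-4\right) = \left(-5\right) \left(-16\right) \left(-4\right) = 80 \left(-4\right) = -320$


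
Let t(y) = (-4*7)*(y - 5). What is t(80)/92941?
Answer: -2100/92941 ≈ -0.022595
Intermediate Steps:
t(y) = 140 - 28*y (t(y) = -28*(-5 + y) = 140 - 28*y)
t(80)/92941 = (140 - 28*80)/92941 = (140 - 2240)*(1/92941) = -2100*1/92941 = -2100/92941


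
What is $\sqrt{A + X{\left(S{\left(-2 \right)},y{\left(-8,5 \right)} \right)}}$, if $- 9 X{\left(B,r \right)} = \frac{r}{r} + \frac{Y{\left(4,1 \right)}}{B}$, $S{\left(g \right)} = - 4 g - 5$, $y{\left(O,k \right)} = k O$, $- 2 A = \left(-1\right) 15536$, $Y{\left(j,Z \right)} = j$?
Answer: $\frac{13 \sqrt{3723}}{9} \approx 88.135$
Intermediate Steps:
$A = 7768$ ($A = - \frac{\left(-1\right) 15536}{2} = \left(- \frac{1}{2}\right) \left(-15536\right) = 7768$)
$y{\left(O,k \right)} = O k$
$S{\left(g \right)} = -5 - 4 g$
$X{\left(B,r \right)} = - \frac{1}{9} - \frac{4}{9 B}$ ($X{\left(B,r \right)} = - \frac{\frac{r}{r} + \frac{4}{B}}{9} = - \frac{1 + \frac{4}{B}}{9} = - \frac{1}{9} - \frac{4}{9 B}$)
$\sqrt{A + X{\left(S{\left(-2 \right)},y{\left(-8,5 \right)} \right)}} = \sqrt{7768 + \frac{-4 - \left(-5 - -8\right)}{9 \left(-5 - -8\right)}} = \sqrt{7768 + \frac{-4 - \left(-5 + 8\right)}{9 \left(-5 + 8\right)}} = \sqrt{7768 + \frac{-4 - 3}{9 \cdot 3}} = \sqrt{7768 + \frac{1}{9} \cdot \frac{1}{3} \left(-4 - 3\right)} = \sqrt{7768 + \frac{1}{9} \cdot \frac{1}{3} \left(-7\right)} = \sqrt{7768 - \frac{7}{27}} = \sqrt{\frac{209729}{27}} = \frac{13 \sqrt{3723}}{9}$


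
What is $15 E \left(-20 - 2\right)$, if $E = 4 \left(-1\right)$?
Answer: $1320$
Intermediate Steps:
$E = -4$
$15 E \left(-20 - 2\right) = 15 \left(-4\right) \left(-20 - 2\right) = \left(-60\right) \left(-22\right) = 1320$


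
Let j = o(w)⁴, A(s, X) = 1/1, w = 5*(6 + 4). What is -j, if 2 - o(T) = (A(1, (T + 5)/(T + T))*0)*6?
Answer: -16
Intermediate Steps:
w = 50 (w = 5*10 = 50)
A(s, X) = 1
o(T) = 2 (o(T) = 2 - 1*0*6 = 2 - 0*6 = 2 - 1*0 = 2 + 0 = 2)
j = 16 (j = 2⁴ = 16)
-j = -1*16 = -16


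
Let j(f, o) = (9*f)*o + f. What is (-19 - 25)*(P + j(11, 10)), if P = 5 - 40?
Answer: -42504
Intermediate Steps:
P = -35
j(f, o) = f + 9*f*o (j(f, o) = 9*f*o + f = f + 9*f*o)
(-19 - 25)*(P + j(11, 10)) = (-19 - 25)*(-35 + 11*(1 + 9*10)) = -44*(-35 + 11*(1 + 90)) = -44*(-35 + 11*91) = -44*(-35 + 1001) = -44*966 = -42504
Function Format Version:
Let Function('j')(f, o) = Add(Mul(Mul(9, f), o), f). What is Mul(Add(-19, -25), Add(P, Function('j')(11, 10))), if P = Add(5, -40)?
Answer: -42504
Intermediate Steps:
P = -35
Function('j')(f, o) = Add(f, Mul(9, f, o)) (Function('j')(f, o) = Add(Mul(9, f, o), f) = Add(f, Mul(9, f, o)))
Mul(Add(-19, -25), Add(P, Function('j')(11, 10))) = Mul(Add(-19, -25), Add(-35, Mul(11, Add(1, Mul(9, 10))))) = Mul(-44, Add(-35, Mul(11, Add(1, 90)))) = Mul(-44, Add(-35, Mul(11, 91))) = Mul(-44, Add(-35, 1001)) = Mul(-44, 966) = -42504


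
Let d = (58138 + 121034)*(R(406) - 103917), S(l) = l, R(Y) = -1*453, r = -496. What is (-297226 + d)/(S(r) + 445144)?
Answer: -9350239433/222324 ≈ -42057.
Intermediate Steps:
R(Y) = -453
d = -18700181640 (d = (58138 + 121034)*(-453 - 103917) = 179172*(-104370) = -18700181640)
(-297226 + d)/(S(r) + 445144) = (-297226 - 18700181640)/(-496 + 445144) = -18700478866/444648 = -18700478866*1/444648 = -9350239433/222324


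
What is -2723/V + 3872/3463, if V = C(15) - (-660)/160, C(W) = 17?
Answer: -74783624/585247 ≈ -127.78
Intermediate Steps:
V = 169/8 (V = 17 - (-660)/160 = 17 - 1*(-33/8) = 17 + 33/8 = 169/8 ≈ 21.125)
-2723/V + 3872/3463 = -2723/169/8 + 3872/3463 = -2723*8/169 + 3872*(1/3463) = -21784/169 + 3872/3463 = -74783624/585247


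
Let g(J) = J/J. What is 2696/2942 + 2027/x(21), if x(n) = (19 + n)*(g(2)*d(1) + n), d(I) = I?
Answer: 4167957/1294480 ≈ 3.2198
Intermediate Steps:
g(J) = 1
x(n) = (1 + n)*(19 + n) (x(n) = (19 + n)*(1*1 + n) = (19 + n)*(1 + n) = (1 + n)*(19 + n))
2696/2942 + 2027/x(21) = 2696/2942 + 2027/(19 + 21² + 20*21) = 2696*(1/2942) + 2027/(19 + 441 + 420) = 1348/1471 + 2027/880 = 4167957/1294480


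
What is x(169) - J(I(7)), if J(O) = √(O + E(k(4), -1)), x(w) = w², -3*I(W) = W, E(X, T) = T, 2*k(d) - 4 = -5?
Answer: 28561 - I*√30/3 ≈ 28561.0 - 1.8257*I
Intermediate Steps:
k(d) = -½ (k(d) = 2 + (½)*(-5) = 2 - 5/2 = -½)
I(W) = -W/3
J(O) = √(-1 + O) (J(O) = √(O - 1) = √(-1 + O))
x(169) - J(I(7)) = 169² - √(-1 - ⅓*7) = 28561 - √(-1 - 7/3) = 28561 - √(-10/3) = 28561 - I*√30/3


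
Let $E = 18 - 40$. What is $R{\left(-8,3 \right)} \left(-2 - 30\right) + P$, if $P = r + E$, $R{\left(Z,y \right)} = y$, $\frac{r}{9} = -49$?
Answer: $-559$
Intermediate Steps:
$r = -441$ ($r = 9 \left(-49\right) = -441$)
$E = -22$ ($E = 18 - 40 = -22$)
$P = -463$ ($P = -441 - 22 = -463$)
$R{\left(-8,3 \right)} \left(-2 - 30\right) + P = 3 \left(-2 - 30\right) - 463 = 3 \left(-32\right) - 463 = -96 - 463 = -559$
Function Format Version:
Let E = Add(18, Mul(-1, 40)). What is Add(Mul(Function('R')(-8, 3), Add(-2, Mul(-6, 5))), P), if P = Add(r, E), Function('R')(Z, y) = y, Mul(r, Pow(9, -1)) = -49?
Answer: -559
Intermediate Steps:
r = -441 (r = Mul(9, -49) = -441)
E = -22 (E = Add(18, -40) = -22)
P = -463 (P = Add(-441, -22) = -463)
Add(Mul(Function('R')(-8, 3), Add(-2, Mul(-6, 5))), P) = Add(Mul(3, Add(-2, Mul(-6, 5))), -463) = Add(Mul(3, Add(-2, -30)), -463) = Add(Mul(3, -32), -463) = Add(-96, -463) = -559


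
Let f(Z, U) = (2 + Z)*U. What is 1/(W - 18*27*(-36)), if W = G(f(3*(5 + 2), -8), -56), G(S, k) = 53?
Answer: 1/17549 ≈ 5.6983e-5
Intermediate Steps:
f(Z, U) = U*(2 + Z)
W = 53
1/(W - 18*27*(-36)) = 1/(53 - 18*27*(-36)) = 1/(53 - 486*(-36)) = 1/(53 + 17496) = 1/17549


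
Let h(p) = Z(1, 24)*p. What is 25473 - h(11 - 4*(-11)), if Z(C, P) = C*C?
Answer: 25418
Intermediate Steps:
Z(C, P) = C**2
h(p) = p (h(p) = 1**2*p = 1*p = p)
25473 - h(11 - 4*(-11)) = 25473 - (11 - 4*(-11)) = 25473 - (11 + 44) = 25473 - 1*55 = 25473 - 55 = 25418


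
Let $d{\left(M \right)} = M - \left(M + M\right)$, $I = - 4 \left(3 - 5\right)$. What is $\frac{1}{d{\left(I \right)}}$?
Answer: $- \frac{1}{8} \approx -0.125$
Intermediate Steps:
$I = 8$ ($I = \left(-4\right) \left(-2\right) = 8$)
$d{\left(M \right)} = - M$ ($d{\left(M \right)} = M - 2 M = - M$)
$\frac{1}{d{\left(I \right)}} = \frac{1}{\left(-1\right) 8} = \frac{1}{-8} = - \frac{1}{8}$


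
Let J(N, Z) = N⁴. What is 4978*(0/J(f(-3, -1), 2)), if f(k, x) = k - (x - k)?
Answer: 0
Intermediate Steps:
f(k, x) = -x + 2*k (f(k, x) = k + (k - x) = -x + 2*k)
4978*(0/J(f(-3, -1), 2)) = 4978*(0/((-1*(-1) + 2*(-3))⁴)) = 4978*(0/((1 - 6)⁴)) = 4978*(0/((-5)⁴)) = 4978*(0/625) = 4978*(0*(1/625)) = 4978*0 = 0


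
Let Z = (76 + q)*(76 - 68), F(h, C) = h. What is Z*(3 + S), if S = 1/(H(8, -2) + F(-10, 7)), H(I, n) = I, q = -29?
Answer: 940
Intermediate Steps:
Z = 376 (Z = (76 - 29)*(76 - 68) = 47*8 = 376)
S = -1/2 (S = 1/(8 - 10) = 1/(-2) = -1/2 ≈ -0.50000)
Z*(3 + S) = 376*(3 - 1/2) = 376*(5/2) = 940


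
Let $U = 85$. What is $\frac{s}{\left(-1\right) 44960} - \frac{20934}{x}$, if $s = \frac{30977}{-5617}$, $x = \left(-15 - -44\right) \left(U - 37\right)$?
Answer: $- \frac{110138248727}{7323669280} \approx -15.039$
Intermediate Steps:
$x = 1392$ ($x = \left(-15 - -44\right) \left(85 - 37\right) = \left(-15 + 44\right) 48 = 29 \cdot 48 = 1392$)
$s = - \frac{30977}{5617}$ ($s = 30977 \left(- \frac{1}{5617}\right) = - \frac{30977}{5617} \approx -5.5149$)
$\frac{s}{\left(-1\right) 44960} - \frac{20934}{x} = - \frac{30977}{5617 \left(\left(-1\right) 44960\right)} - \frac{20934}{1392} = - \frac{30977}{5617 \left(-44960\right)} - \frac{3489}{232} = \left(- \frac{30977}{5617}\right) \left(- \frac{1}{44960}\right) - \frac{3489}{232} = \frac{30977}{252540320} - \frac{3489}{232} = - \frac{110138248727}{7323669280}$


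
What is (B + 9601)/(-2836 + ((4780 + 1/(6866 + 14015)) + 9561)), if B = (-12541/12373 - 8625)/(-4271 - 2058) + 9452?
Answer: 31157014404961627/18812565576192602 ≈ 1.6562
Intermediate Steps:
B = 740280722750/78308717 (B = (-12541*1/12373 - 8625)/(-6329) + 9452 = (-12541/12373 - 8625)*(-1/6329) + 9452 = -106729666/12373*(-1/6329) + 9452 = 106729666/78308717 + 9452 = 740280722750/78308717 ≈ 9453.4)
(B + 9601)/(-2836 + ((4780 + 1/(6866 + 14015)) + 9561)) = (740280722750/78308717 + 9601)/(-2836 + ((4780 + 1/(6866 + 14015)) + 9561)) = 1492122714667/(78308717*(-2836 + ((4780 + 1/20881) + 9561))) = 1492122714667/(78308717*(-2836 + (99811181/20881 + 9561))) = 1492122714667/(78308717*(-2836 + 299454422/20881)) = 1492122714667/(78308717*(240235906/20881)) = (1492122714667/78308717)*(20881/240235906) = 31157014404961627/18812565576192602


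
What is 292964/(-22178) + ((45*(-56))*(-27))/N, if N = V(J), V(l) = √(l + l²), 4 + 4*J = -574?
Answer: -146482/11089 + 19440*√287/697 ≈ 459.29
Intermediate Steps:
J = -289/2 (J = -1 + (¼)*(-574) = -1 - 287/2 = -289/2 ≈ -144.50)
N = 17*√287/2 (N = √(-289*(1 - 289/2)/2) = √(-289/2*(-287/2)) = √(82943/4) = 17*√287/2 ≈ 144.00)
292964/(-22178) + ((45*(-56))*(-27))/N = 292964/(-22178) + ((45*(-56))*(-27))/((17*√287/2)) = 292964*(-1/22178) + (-2520*(-27))*(2*√287/4879) = -146482/11089 + 68040*(2*√287/4879) = -146482/11089 + 19440*√287/697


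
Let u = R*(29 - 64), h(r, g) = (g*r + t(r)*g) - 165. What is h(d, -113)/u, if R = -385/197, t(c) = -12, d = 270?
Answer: -5775843/13475 ≈ -428.63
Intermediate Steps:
R = -385/197 (R = -385*1/197 = -385/197 ≈ -1.9543)
h(r, g) = -165 - 12*g + g*r (h(r, g) = (g*r - 12*g) - 165 = (-12*g + g*r) - 165 = -165 - 12*g + g*r)
u = 13475/197 (u = -385*(29 - 64)/197 = -385/197*(-35) = 13475/197 ≈ 68.401)
h(d, -113)/u = (-165 - 12*(-113) - 113*270)/(13475/197) = (-165 + 1356 - 30510)*(197/13475) = -29319*197/13475 = -5775843/13475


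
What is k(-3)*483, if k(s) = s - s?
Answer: 0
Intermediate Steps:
k(s) = 0
k(-3)*483 = 0*483 = 0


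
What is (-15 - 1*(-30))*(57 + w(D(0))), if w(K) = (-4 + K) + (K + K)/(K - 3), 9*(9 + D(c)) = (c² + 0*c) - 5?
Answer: 228655/339 ≈ 674.50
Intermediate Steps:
D(c) = -86/9 + c²/9 (D(c) = -9 + ((c² + 0*c) - 5)/9 = -9 + ((c² + 0) - 5)/9 = -9 + (c² - 5)/9 = -9 + (-5 + c²)/9 = -9 + (-5/9 + c²/9) = -86/9 + c²/9)
w(K) = -4 + K + 2*K/(-3 + K) (w(K) = (-4 + K) + (2*K)/(-3 + K) = (-4 + K) + 2*K/(-3 + K) = -4 + K + 2*K/(-3 + K))
(-15 - 1*(-30))*(57 + w(D(0))) = (-15 - 1*(-30))*(57 + (12 + (-86/9 + (⅑)*0²)² - 5*(-86/9 + (⅑)*0²))/(-3 + (-86/9 + (⅑)*0²))) = (-15 + 30)*(57 + (12 + (-86/9 + (⅑)*0)² - 5*(-86/9 + (⅑)*0))/(-3 + (-86/9 + (⅑)*0))) = 15*(57 + (12 + (-86/9 + 0)² - 5*(-86/9 + 0))/(-3 + (-86/9 + 0))) = 15*(57 + (12 + (-86/9)² - 5*(-86/9))/(-3 - 86/9)) = 15*(57 + (12 + 7396/81 + 430/9)/(-113/9)) = 15*(57 - 9/113*12238/81) = 15*(57 - 12238/1017) = 15*(45731/1017) = 228655/339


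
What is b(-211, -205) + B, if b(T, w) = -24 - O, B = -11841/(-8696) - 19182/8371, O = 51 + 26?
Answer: -7419901477/72794216 ≈ -101.93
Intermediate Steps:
O = 77
B = -67685661/72794216 (B = -11841*(-1/8696) - 19182*1/8371 = 11841/8696 - 19182/8371 = -67685661/72794216 ≈ -0.92982)
b(T, w) = -101 (b(T, w) = -24 - 1*77 = -24 - 77 = -101)
b(-211, -205) + B = -101 - 67685661/72794216 = -7419901477/72794216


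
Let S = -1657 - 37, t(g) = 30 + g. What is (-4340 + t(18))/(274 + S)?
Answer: 1073/355 ≈ 3.0225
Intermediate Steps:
S = -1694
(-4340 + t(18))/(274 + S) = (-4340 + (30 + 18))/(274 - 1694) = (-4340 + 48)/(-1420) = -4292*(-1/1420) = 1073/355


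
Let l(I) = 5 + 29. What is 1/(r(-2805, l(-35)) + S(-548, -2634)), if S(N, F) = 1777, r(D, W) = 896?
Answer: 1/2673 ≈ 0.00037411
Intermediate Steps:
l(I) = 34
1/(r(-2805, l(-35)) + S(-548, -2634)) = 1/(896 + 1777) = 1/2673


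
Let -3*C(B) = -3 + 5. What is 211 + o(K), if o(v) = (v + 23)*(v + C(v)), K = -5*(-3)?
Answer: 2267/3 ≈ 755.67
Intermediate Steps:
K = 15
C(B) = -⅔ (C(B) = -(-3 + 5)/3 = -⅓*2 = -⅔)
o(v) = (23 + v)*(-⅔ + v) (o(v) = (v + 23)*(v - ⅔) = (23 + v)*(-⅔ + v))
211 + o(K) = 211 + (-46/3 + 15² + (67/3)*15) = 211 + (-46/3 + 225 + 335) = 211 + 1634/3 = 2267/3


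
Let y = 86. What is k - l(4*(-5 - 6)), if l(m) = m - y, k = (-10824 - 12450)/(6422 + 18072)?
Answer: 1580473/12247 ≈ 129.05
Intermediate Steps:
k = -11637/12247 (k = -23274/24494 = -23274*1/24494 = -11637/12247 ≈ -0.95019)
l(m) = -86 + m (l(m) = m - 1*86 = m - 86 = -86 + m)
k - l(4*(-5 - 6)) = -11637/12247 - (-86 + 4*(-5 - 6)) = -11637/12247 - (-86 + 4*(-11)) = -11637/12247 - (-86 - 44) = -11637/12247 - 1*(-130) = -11637/12247 + 130 = 1580473/12247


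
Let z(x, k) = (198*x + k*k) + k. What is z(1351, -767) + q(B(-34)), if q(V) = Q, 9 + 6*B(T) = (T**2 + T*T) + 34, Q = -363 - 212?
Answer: 854445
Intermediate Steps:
z(x, k) = k + k**2 + 198*x (z(x, k) = (198*x + k**2) + k = (k**2 + 198*x) + k = k + k**2 + 198*x)
Q = -575
B(T) = 25/6 + T**2/3 (B(T) = -3/2 + ((T**2 + T*T) + 34)/6 = -3/2 + ((T**2 + T**2) + 34)/6 = -3/2 + (2*T**2 + 34)/6 = -3/2 + (34 + 2*T**2)/6 = -3/2 + (17/3 + T**2/3) = 25/6 + T**2/3)
q(V) = -575
z(1351, -767) + q(B(-34)) = (-767 + (-767)**2 + 198*1351) - 575 = (-767 + 588289 + 267498) - 575 = 855020 - 575 = 854445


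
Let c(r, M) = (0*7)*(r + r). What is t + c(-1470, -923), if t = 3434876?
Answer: 3434876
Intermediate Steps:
c(r, M) = 0 (c(r, M) = 0*(2*r) = 0)
t + c(-1470, -923) = 3434876 + 0 = 3434876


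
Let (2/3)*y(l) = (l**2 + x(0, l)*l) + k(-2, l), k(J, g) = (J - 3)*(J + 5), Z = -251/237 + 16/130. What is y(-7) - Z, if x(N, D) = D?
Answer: 3864683/30810 ≈ 125.44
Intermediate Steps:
Z = -14419/15405 (Z = -251*1/237 + 16*(1/130) = -251/237 + 8/65 = -14419/15405 ≈ -0.93600)
k(J, g) = (-3 + J)*(5 + J)
y(l) = -45/2 + 3*l**2 (y(l) = 3*((l**2 + l*l) + (-15 + (-2)**2 + 2*(-2)))/2 = 3*((l**2 + l**2) + (-15 + 4 - 4))/2 = 3*(2*l**2 - 15)/2 = 3*(-15 + 2*l**2)/2 = -45/2 + 3*l**2)
y(-7) - Z = (-45/2 + 3*(-7)**2) - 1*(-14419/15405) = (-45/2 + 3*49) + 14419/15405 = (-45/2 + 147) + 14419/15405 = 249/2 + 14419/15405 = 3864683/30810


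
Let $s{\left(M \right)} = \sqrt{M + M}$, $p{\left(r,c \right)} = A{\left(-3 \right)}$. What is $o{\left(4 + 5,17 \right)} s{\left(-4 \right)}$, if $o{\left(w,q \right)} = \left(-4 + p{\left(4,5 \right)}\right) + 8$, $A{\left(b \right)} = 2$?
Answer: $12 i \sqrt{2} \approx 16.971 i$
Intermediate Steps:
$p{\left(r,c \right)} = 2$
$o{\left(w,q \right)} = 6$ ($o{\left(w,q \right)} = \left(-4 + 2\right) + 8 = -2 + 8 = 6$)
$s{\left(M \right)} = \sqrt{2} \sqrt{M}$ ($s{\left(M \right)} = \sqrt{2 M} = \sqrt{2} \sqrt{M}$)
$o{\left(4 + 5,17 \right)} s{\left(-4 \right)} = 6 \sqrt{2} \sqrt{-4} = 6 \sqrt{2} \cdot 2 i = 6 \cdot 2 i \sqrt{2} = 12 i \sqrt{2}$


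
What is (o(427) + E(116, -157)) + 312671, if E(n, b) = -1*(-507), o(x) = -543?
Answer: 312635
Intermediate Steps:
E(n, b) = 507
(o(427) + E(116, -157)) + 312671 = (-543 + 507) + 312671 = -36 + 312671 = 312635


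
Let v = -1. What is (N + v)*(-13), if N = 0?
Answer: 13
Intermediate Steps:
(N + v)*(-13) = (0 - 1)*(-13) = -1*(-13) = 13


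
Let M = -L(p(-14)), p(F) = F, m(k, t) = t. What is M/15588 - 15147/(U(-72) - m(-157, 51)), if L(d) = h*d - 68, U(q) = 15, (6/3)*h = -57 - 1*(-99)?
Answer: 6559013/15588 ≈ 420.77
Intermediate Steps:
h = 21 (h = (-57 - 1*(-99))/2 = (-57 + 99)/2 = (½)*42 = 21)
L(d) = -68 + 21*d (L(d) = 21*d - 68 = -68 + 21*d)
M = 362 (M = -(-68 + 21*(-14)) = -(-68 - 294) = -1*(-362) = 362)
M/15588 - 15147/(U(-72) - m(-157, 51)) = 362/15588 - 15147/(15 - 1*51) = 362*(1/15588) - 15147/(15 - 51) = 181/7794 - 15147/(-36) = 181/7794 - 15147*(-1/36) = 181/7794 + 1683/4 = 6559013/15588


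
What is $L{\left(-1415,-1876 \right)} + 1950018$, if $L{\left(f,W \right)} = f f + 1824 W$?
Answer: $530419$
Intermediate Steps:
$L{\left(f,W \right)} = f^{2} + 1824 W$
$L{\left(-1415,-1876 \right)} + 1950018 = \left(\left(-1415\right)^{2} + 1824 \left(-1876\right)\right) + 1950018 = \left(2002225 - 3421824\right) + 1950018 = -1419599 + 1950018 = 530419$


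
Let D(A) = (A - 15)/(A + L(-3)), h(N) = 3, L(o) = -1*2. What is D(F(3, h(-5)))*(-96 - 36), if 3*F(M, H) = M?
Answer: -1848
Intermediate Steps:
L(o) = -2
F(M, H) = M/3
D(A) = (-15 + A)/(-2 + A) (D(A) = (A - 15)/(A - 2) = (-15 + A)/(-2 + A))
D(F(3, h(-5)))*(-96 - 36) = ((-15 + (1/3)*3)/(-2 + (1/3)*3))*(-96 - 36) = ((-15 + 1)/(-2 + 1))*(-132) = (-14/(-1))*(-132) = -1*(-14)*(-132) = 14*(-132) = -1848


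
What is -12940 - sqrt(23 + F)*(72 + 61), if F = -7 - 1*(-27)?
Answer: -12940 - 133*sqrt(43) ≈ -13812.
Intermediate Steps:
F = 20 (F = -7 + 27 = 20)
-12940 - sqrt(23 + F)*(72 + 61) = -12940 - sqrt(23 + 20)*(72 + 61) = -12940 - sqrt(43)*133 = -12940 - 133*sqrt(43)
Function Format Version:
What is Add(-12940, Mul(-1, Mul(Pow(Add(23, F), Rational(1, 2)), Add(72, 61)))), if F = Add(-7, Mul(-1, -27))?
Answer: Add(-12940, Mul(-133, Pow(43, Rational(1, 2)))) ≈ -13812.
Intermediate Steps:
F = 20 (F = Add(-7, 27) = 20)
Add(-12940, Mul(-1, Mul(Pow(Add(23, F), Rational(1, 2)), Add(72, 61)))) = Add(-12940, Mul(-1, Mul(Pow(Add(23, 20), Rational(1, 2)), Add(72, 61)))) = Add(-12940, Mul(-1, Mul(Pow(43, Rational(1, 2)), 133))) = Add(-12940, Mul(-1, Mul(133, Pow(43, Rational(1, 2))))) = Add(-12940, Mul(-133, Pow(43, Rational(1, 2))))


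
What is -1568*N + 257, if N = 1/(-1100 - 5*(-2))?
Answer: 140849/545 ≈ 258.44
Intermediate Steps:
N = -1/1090 (N = 1/(-1100 + 10) = 1/(-1090) = -1/1090 ≈ -0.00091743)
-1568*N + 257 = -1568*(-1/1090) + 257 = 784/545 + 257 = 140849/545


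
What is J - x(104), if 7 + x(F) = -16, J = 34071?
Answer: 34094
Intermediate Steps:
x(F) = -23 (x(F) = -7 - 16 = -23)
J - x(104) = 34071 - 1*(-23) = 34071 + 23 = 34094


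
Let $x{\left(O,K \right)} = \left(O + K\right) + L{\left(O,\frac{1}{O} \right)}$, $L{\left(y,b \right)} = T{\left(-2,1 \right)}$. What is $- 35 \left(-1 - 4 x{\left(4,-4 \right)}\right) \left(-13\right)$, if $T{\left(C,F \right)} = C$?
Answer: $3185$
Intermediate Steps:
$L{\left(y,b \right)} = -2$
$x{\left(O,K \right)} = -2 + K + O$ ($x{\left(O,K \right)} = \left(O + K\right) - 2 = \left(K + O\right) - 2 = -2 + K + O$)
$- 35 \left(-1 - 4 x{\left(4,-4 \right)}\right) \left(-13\right) = - 35 \left(-1 - 4 \left(-2 - 4 + 4\right)\right) \left(-13\right) = - 35 \left(-1 - -8\right) \left(-13\right) = - 35 \left(-1 + 8\right) \left(-13\right) = \left(-35\right) 7 \left(-13\right) = \left(-245\right) \left(-13\right) = 3185$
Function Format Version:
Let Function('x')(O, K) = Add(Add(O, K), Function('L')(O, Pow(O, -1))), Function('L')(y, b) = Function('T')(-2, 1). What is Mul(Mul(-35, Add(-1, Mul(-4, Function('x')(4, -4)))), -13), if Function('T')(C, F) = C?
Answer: 3185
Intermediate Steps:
Function('L')(y, b) = -2
Function('x')(O, K) = Add(-2, K, O) (Function('x')(O, K) = Add(Add(O, K), -2) = Add(Add(K, O), -2) = Add(-2, K, O))
Mul(Mul(-35, Add(-1, Mul(-4, Function('x')(4, -4)))), -13) = Mul(Mul(-35, Add(-1, Mul(-4, Add(-2, -4, 4)))), -13) = Mul(Mul(-35, Add(-1, Mul(-4, -2))), -13) = Mul(Mul(-35, Add(-1, 8)), -13) = Mul(Mul(-35, 7), -13) = Mul(-245, -13) = 3185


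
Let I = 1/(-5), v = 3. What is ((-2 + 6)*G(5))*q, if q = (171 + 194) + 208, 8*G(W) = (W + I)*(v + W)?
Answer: 55008/5 ≈ 11002.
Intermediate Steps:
I = -⅕ ≈ -0.20000
G(W) = (3 + W)*(-⅕ + W)/8 (G(W) = ((W - ⅕)*(3 + W))/8 = ((-⅕ + W)*(3 + W))/8 = ((3 + W)*(-⅕ + W))/8 = (3 + W)*(-⅕ + W)/8)
q = 573 (q = 365 + 208 = 573)
((-2 + 6)*G(5))*q = ((-2 + 6)*(-3/40 + (⅛)*5² + (7/20)*5))*573 = (4*(-3/40 + (⅛)*25 + 7/4))*573 = (4*(-3/40 + 25/8 + 7/4))*573 = (4*(24/5))*573 = (96/5)*573 = 55008/5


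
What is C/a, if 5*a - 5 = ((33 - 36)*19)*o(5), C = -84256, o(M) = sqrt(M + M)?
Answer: 421280/6493 + 4802592*sqrt(10)/6493 ≈ 2403.9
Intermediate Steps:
o(M) = sqrt(2)*sqrt(M) (o(M) = sqrt(2*M) = sqrt(2)*sqrt(M))
a = 1 - 57*sqrt(10)/5 (a = 1 + (((33 - 36)*19)*(sqrt(2)*sqrt(5)))/5 = 1 + ((-3*19)*sqrt(10))/5 = 1 + (-57*sqrt(10))/5 = 1 - 57*sqrt(10)/5 ≈ -35.050)
C/a = -84256/(1 - 57*sqrt(10)/5)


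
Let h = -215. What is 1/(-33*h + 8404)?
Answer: 1/15499 ≈ 6.4520e-5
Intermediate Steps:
1/(-33*h + 8404) = 1/(-33*(-215) + 8404) = 1/(7095 + 8404) = 1/15499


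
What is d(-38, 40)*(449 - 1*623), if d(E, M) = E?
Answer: 6612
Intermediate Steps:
d(-38, 40)*(449 - 1*623) = -38*(449 - 1*623) = -38*(449 - 623) = -38*(-174) = 6612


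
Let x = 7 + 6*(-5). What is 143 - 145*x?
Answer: 3478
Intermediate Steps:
x = -23 (x = 7 - 30 = -23)
143 - 145*x = 143 - 145*(-23) = 143 + 3335 = 3478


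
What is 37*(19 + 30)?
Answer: 1813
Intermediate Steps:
37*(19 + 30) = 37*49 = 1813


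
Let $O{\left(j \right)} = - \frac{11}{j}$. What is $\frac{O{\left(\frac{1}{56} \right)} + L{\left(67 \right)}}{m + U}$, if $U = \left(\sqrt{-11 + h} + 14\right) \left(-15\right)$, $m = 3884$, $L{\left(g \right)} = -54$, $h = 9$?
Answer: $- \frac{1230790}{6749363} - \frac{5025 i \sqrt{2}}{6749363} \approx -0.18236 - 0.0010529 i$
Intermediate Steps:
$U = -210 - 15 i \sqrt{2}$ ($U = \left(\sqrt{-11 + 9} + 14\right) \left(-15\right) = \left(\sqrt{-2} + 14\right) \left(-15\right) = \left(i \sqrt{2} + 14\right) \left(-15\right) = \left(14 + i \sqrt{2}\right) \left(-15\right) = -210 - 15 i \sqrt{2} \approx -210.0 - 21.213 i$)
$\frac{O{\left(\frac{1}{56} \right)} + L{\left(67 \right)}}{m + U} = \frac{- \frac{11}{\frac{1}{56}} - 54}{3884 - \left(210 + 15 i \sqrt{2}\right)} = \frac{- 11 \frac{1}{\frac{1}{56}} - 54}{3674 - 15 i \sqrt{2}} = \frac{\left(-11\right) 56 - 54}{3674 - 15 i \sqrt{2}} = \frac{-616 - 54}{3674 - 15 i \sqrt{2}} = - \frac{670}{3674 - 15 i \sqrt{2}}$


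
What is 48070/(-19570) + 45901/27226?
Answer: -2160375/2804278 ≈ -0.77039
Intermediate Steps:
48070/(-19570) + 45901/27226 = 48070*(-1/19570) + 45901*(1/27226) = -253/103 + 45901/27226 = -2160375/2804278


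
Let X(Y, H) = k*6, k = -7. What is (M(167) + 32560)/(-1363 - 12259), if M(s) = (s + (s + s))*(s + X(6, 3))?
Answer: -95185/13622 ≈ -6.9876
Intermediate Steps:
X(Y, H) = -42 (X(Y, H) = -7*6 = -42)
M(s) = 3*s*(-42 + s) (M(s) = (s + (s + s))*(s - 42) = (s + 2*s)*(-42 + s) = (3*s)*(-42 + s) = 3*s*(-42 + s))
(M(167) + 32560)/(-1363 - 12259) = (3*167*(-42 + 167) + 32560)/(-1363 - 12259) = (3*167*125 + 32560)/(-13622) = (62625 + 32560)*(-1/13622) = 95185*(-1/13622) = -95185/13622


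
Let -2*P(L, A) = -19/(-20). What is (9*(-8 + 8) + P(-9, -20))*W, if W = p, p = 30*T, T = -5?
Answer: 285/4 ≈ 71.250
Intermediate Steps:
P(L, A) = -19/40 (P(L, A) = -(-19)/(2*(-20)) = -(-19)*(-1)/(2*20) = -1/2*19/20 = -19/40)
p = -150 (p = 30*(-5) = -150)
W = -150
(9*(-8 + 8) + P(-9, -20))*W = (9*(-8 + 8) - 19/40)*(-150) = (9*0 - 19/40)*(-150) = (0 - 19/40)*(-150) = -19/40*(-150) = 285/4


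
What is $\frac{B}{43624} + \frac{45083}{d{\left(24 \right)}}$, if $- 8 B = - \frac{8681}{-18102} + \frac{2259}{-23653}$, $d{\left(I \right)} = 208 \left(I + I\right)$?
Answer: $\frac{2506176779487907}{555013532027136} \approx 4.5155$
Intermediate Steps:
$d{\left(I \right)} = 416 I$ ($d{\left(I \right)} = 208 \cdot 2 I = 416 I$)
$B = - \frac{23491325}{489333264}$ ($B = - \frac{- \frac{8681}{-18102} + \frac{2259}{-23653}}{8} = - \frac{\left(-8681\right) \left(- \frac{1}{18102}\right) + 2259 \left(- \frac{1}{23653}\right)}{8} = - \frac{\frac{8681}{18102} - \frac{2259}{23653}}{8} = \left(- \frac{1}{8}\right) \frac{23491325}{61166658} = - \frac{23491325}{489333264} \approx -0.048007$)
$\frac{B}{43624} + \frac{45083}{d{\left(24 \right)}} = - \frac{23491325}{489333264 \cdot 43624} + \frac{45083}{416 \cdot 24} = \left(- \frac{23491325}{489333264}\right) \frac{1}{43624} + \frac{45083}{9984} = - \frac{23491325}{21346674308736} + 45083 \cdot \frac{1}{9984} = - \frac{23491325}{21346674308736} + \frac{45083}{9984} = \frac{2506176779487907}{555013532027136}$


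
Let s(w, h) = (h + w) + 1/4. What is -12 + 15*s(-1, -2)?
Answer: -213/4 ≈ -53.250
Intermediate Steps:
s(w, h) = 1/4 + h + w (s(w, h) = (h + w) + 1/4 = 1/4 + h + w)
-12 + 15*s(-1, -2) = -12 + 15*(1/4 - 2 - 1) = -12 + 15*(-11/4) = -12 - 165/4 = -213/4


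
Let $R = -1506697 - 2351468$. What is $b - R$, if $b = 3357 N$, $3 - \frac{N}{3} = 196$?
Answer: $1914462$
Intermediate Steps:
$N = -579$ ($N = 9 - 588 = -579$)
$b = -1943703$ ($b = 3357 \left(-579\right) = -1943703$)
$R = -3858165$ ($R = -1506697 - 2351468 = -3858165$)
$b - R = -1943703 - -3858165 = -1943703 + 3858165 = 1914462$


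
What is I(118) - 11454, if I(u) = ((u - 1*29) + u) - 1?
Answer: -11248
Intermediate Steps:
I(u) = -30 + 2*u (I(u) = ((u - 29) + u) - 1 = ((-29 + u) + u) - 1 = (-29 + 2*u) - 1 = -30 + 2*u)
I(118) - 11454 = (-30 + 2*118) - 11454 = (-30 + 236) - 11454 = 206 - 11454 = -11248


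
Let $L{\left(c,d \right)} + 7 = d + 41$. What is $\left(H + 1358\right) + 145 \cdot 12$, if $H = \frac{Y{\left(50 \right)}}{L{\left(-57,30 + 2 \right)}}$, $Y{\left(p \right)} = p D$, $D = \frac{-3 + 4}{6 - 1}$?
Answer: $\frac{102239}{33} \approx 3098.2$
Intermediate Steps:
$D = \frac{1}{5}$ ($D = 1 \cdot \frac{1}{5} = \frac{1}{5} \approx 0.2$)
$L{\left(c,d \right)} = 34 + d$ ($L{\left(c,d \right)} = -7 + \left(d + 41\right) = -7 + \left(41 + d\right) = 34 + d$)
$Y{\left(p \right)} = \frac{p}{5}$ ($Y{\left(p \right)} = p \frac{1}{5} = \frac{p}{5}$)
$H = \frac{5}{33}$ ($H = \frac{\frac{1}{5} \cdot 50}{34 + \left(30 + 2\right)} = \frac{10}{34 + 32} = \frac{10}{66} = 10 \cdot \frac{1}{66} = \frac{5}{33} \approx 0.15152$)
$\left(H + 1358\right) + 145 \cdot 12 = \left(\frac{5}{33} + 1358\right) + 145 \cdot 12 = \frac{44819}{33} + 1740 = \frac{102239}{33}$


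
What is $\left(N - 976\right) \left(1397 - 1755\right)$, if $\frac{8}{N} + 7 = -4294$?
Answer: $\frac{1502806672}{4301} \approx 3.4941 \cdot 10^{5}$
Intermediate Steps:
$N = - \frac{8}{4301}$ ($N = \frac{8}{-7 - 4294} = \frac{8}{-4301} = 8 \left(- \frac{1}{4301}\right) = - \frac{8}{4301} \approx -0.00186$)
$\left(N - 976\right) \left(1397 - 1755\right) = \left(- \frac{8}{4301} - 976\right) \left(1397 - 1755\right) = \left(- \frac{4197784}{4301}\right) \left(-358\right) = \frac{1502806672}{4301}$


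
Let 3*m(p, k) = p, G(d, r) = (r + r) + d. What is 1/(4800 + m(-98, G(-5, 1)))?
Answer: 3/14302 ≈ 0.00020976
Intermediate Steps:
G(d, r) = d + 2*r (G(d, r) = 2*r + d = d + 2*r)
m(p, k) = p/3
1/(4800 + m(-98, G(-5, 1))) = 1/(4800 + (⅓)*(-98)) = 1/(4800 - 98/3) = 1/(14302/3) = 3/14302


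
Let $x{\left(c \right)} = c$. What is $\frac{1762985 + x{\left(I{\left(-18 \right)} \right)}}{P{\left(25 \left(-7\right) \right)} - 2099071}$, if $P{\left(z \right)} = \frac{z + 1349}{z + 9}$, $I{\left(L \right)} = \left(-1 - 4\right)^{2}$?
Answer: $- \frac{14632983}{17422348} \approx -0.8399$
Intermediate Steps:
$I{\left(L \right)} = 25$ ($I{\left(L \right)} = \left(-5\right)^{2} = 25$)
$P{\left(z \right)} = \frac{1349 + z}{9 + z}$
$\frac{1762985 + x{\left(I{\left(-18 \right)} \right)}}{P{\left(25 \left(-7\right) \right)} - 2099071} = \frac{1762985 + 25}{\frac{1349 + 25 \left(-7\right)}{9 + 25 \left(-7\right)} - 2099071} = \frac{1763010}{\frac{1349 - 175}{9 - 175} - 2099071} = \frac{1763010}{\frac{1}{-166} \cdot 1174 - 2099071} = \frac{1763010}{\left(- \frac{1}{166}\right) 1174 - 2099071} = \frac{1763010}{- \frac{587}{83} - 2099071} = \frac{1763010}{- \frac{174223480}{83}} = 1763010 \left(- \frac{83}{174223480}\right) = - \frac{14632983}{17422348}$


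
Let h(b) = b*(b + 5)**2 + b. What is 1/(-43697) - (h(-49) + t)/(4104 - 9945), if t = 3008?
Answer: -121696322/7734369 ≈ -15.734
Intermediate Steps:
h(b) = b + b*(5 + b)**2 (h(b) = b*(5 + b)**2 + b = b + b*(5 + b)**2)
1/(-43697) - (h(-49) + t)/(4104 - 9945) = 1/(-43697) - (-49*(1 + (5 - 49)**2) + 3008)/(4104 - 9945) = -1/43697 - (-49*(1 + (-44)**2) + 3008)/(-5841) = -1/43697 - (-49*(1 + 1936) + 3008)*(-1)/5841 = -1/43697 - (-49*1937 + 3008)*(-1)/5841 = -1/43697 - (-94913 + 3008)*(-1)/5841 = -1/43697 - (-91905)*(-1)/5841 = -1/43697 - 1*2785/177 = -1/43697 - 2785/177 = -121696322/7734369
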